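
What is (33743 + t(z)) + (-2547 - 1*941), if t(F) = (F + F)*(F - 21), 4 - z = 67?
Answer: 40839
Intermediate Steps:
z = -63 (z = 4 - 1*67 = 4 - 67 = -63)
t(F) = 2*F*(-21 + F) (t(F) = (2*F)*(-21 + F) = 2*F*(-21 + F))
(33743 + t(z)) + (-2547 - 1*941) = (33743 + 2*(-63)*(-21 - 63)) + (-2547 - 1*941) = (33743 + 2*(-63)*(-84)) + (-2547 - 941) = (33743 + 10584) - 3488 = 44327 - 3488 = 40839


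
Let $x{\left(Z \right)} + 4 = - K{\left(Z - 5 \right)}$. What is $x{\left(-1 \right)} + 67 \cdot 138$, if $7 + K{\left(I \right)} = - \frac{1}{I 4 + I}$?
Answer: $\frac{277469}{30} \approx 9249.0$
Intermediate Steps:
$K{\left(I \right)} = -7 - \frac{1}{5 I}$ ($K{\left(I \right)} = -7 - \frac{1}{I 4 + I} = -7 - \frac{1}{4 I + I} = -7 - \frac{1}{5 I}$)
$x{\left(Z \right)} = 3 + \frac{1}{5 \left(-5 + Z\right)}$ ($x{\left(Z \right)} = -4 - \left(-7 - \frac{1}{5 \left(Z - 5\right)}\right) = -4 - \left(-7 - \frac{1}{5 \left(-5 + Z\right)}\right) = -4 + \left(7 + \frac{1}{5 \left(-5 + Z\right)}\right) = 3 + \frac{1}{5 \left(-5 + Z\right)}$)
$x{\left(-1 \right)} + 67 \cdot 138 = \frac{-74 + 15 \left(-1\right)}{5 \left(-5 - 1\right)} + 67 \cdot 138 = \frac{-74 - 15}{5 \left(-6\right)} + 9246 = \frac{1}{5} \left(- \frac{1}{6}\right) \left(-89\right) + 9246 = \frac{89}{30} + 9246 = \frac{277469}{30}$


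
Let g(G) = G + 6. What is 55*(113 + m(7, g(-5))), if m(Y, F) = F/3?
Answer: 18700/3 ≈ 6233.3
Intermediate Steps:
g(G) = 6 + G
m(Y, F) = F/3 (m(Y, F) = F*(⅓) = F/3)
55*(113 + m(7, g(-5))) = 55*(113 + (6 - 5)/3) = 55*(113 + (⅓)*1) = 55*(113 + ⅓) = 55*(340/3) = 18700/3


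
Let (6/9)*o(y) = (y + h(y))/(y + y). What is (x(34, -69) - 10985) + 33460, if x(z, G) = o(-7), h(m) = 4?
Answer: 629309/28 ≈ 22475.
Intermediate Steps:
o(y) = 3*(4 + y)/(4*y) (o(y) = 3*((y + 4)/(y + y))/2 = 3*((4 + y)/((2*y)))/2 = 3*((4 + y)*(1/(2*y)))/2 = 3*((4 + y)/(2*y))/2 = 3*(4 + y)/(4*y))
x(z, G) = 9/28 (x(z, G) = ¾ + 3/(-7) = ¾ + 3*(-⅐) = ¾ - 3/7 = 9/28)
(x(34, -69) - 10985) + 33460 = (9/28 - 10985) + 33460 = -307571/28 + 33460 = 629309/28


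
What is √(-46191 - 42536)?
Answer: I*√88727 ≈ 297.87*I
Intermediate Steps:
√(-46191 - 42536) = √(-88727) = I*√88727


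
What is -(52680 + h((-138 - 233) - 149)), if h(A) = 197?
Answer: -52877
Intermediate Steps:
-(52680 + h((-138 - 233) - 149)) = -(52680 + 197) = -1*52877 = -52877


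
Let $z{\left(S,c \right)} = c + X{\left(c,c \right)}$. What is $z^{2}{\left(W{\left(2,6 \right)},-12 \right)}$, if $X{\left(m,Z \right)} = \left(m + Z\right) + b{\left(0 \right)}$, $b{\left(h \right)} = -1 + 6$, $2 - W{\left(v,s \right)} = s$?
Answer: $961$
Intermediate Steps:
$W{\left(v,s \right)} = 2 - s$
$b{\left(h \right)} = 5$
$X{\left(m,Z \right)} = 5 + Z + m$ ($X{\left(m,Z \right)} = \left(m + Z\right) + 5 = \left(Z + m\right) + 5 = 5 + Z + m$)
$z{\left(S,c \right)} = 5 + 3 c$ ($z{\left(S,c \right)} = c + \left(5 + c + c\right) = c + \left(5 + 2 c\right) = 5 + 3 c$)
$z^{2}{\left(W{\left(2,6 \right)},-12 \right)} = \left(5 + 3 \left(-12\right)\right)^{2} = \left(5 - 36\right)^{2} = \left(-31\right)^{2} = 961$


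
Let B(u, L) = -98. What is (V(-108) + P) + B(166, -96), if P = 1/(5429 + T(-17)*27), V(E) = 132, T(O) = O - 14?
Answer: 156129/4592 ≈ 34.000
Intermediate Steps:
T(O) = -14 + O
P = 1/4592 (P = 1/(5429 + (-14 - 17)*27) = 1/(5429 - 31*27) = 1/(5429 - 837) = 1/4592 ≈ 0.00021777)
(V(-108) + P) + B(166, -96) = (132 + 1/4592) - 98 = 606145/4592 - 98 = 156129/4592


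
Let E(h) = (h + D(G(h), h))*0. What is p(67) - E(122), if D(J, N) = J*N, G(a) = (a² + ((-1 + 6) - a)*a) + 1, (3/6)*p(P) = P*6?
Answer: 804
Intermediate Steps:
p(P) = 12*P (p(P) = 2*(P*6) = 2*(6*P) = 12*P)
G(a) = 1 + a² + a*(5 - a) (G(a) = (a² + (5 - a)*a) + 1 = (a² + a*(5 - a)) + 1 = 1 + a² + a*(5 - a))
E(h) = 0 (E(h) = (h + (1 + 5*h)*h)*0 = (h + h*(1 + 5*h))*0 = 0)
p(67) - E(122) = 12*67 - 1*0 = 804 + 0 = 804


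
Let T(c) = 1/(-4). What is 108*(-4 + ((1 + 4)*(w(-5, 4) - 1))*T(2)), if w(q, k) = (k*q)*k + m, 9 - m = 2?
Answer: 9558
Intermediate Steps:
m = 7 (m = 9 - 1*2 = 9 - 2 = 7)
w(q, k) = 7 + q*k² (w(q, k) = (k*q)*k + 7 = q*k² + 7 = 7 + q*k²)
T(c) = -¼
108*(-4 + ((1 + 4)*(w(-5, 4) - 1))*T(2)) = 108*(-4 + ((1 + 4)*((7 - 5*4²) - 1))*(-¼)) = 108*(-4 + (5*((7 - 5*16) - 1))*(-¼)) = 108*(-4 + (5*((7 - 80) - 1))*(-¼)) = 108*(-4 + (5*(-73 - 1))*(-¼)) = 108*(-4 + (5*(-74))*(-¼)) = 108*(-4 - 370*(-¼)) = 108*(-4 + 185/2) = 108*(177/2) = 9558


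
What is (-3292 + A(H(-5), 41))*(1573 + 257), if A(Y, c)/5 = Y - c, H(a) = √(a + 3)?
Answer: -6399510 + 9150*I*√2 ≈ -6.3995e+6 + 12940.0*I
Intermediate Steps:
H(a) = √(3 + a)
A(Y, c) = -5*c + 5*Y (A(Y, c) = 5*(Y - c) = -5*c + 5*Y)
(-3292 + A(H(-5), 41))*(1573 + 257) = (-3292 + (-5*41 + 5*√(3 - 5)))*(1573 + 257) = (-3292 + (-205 + 5*√(-2)))*1830 = (-3292 + (-205 + 5*(I*√2)))*1830 = (-3292 + (-205 + 5*I*√2))*1830 = (-3497 + 5*I*√2)*1830 = -6399510 + 9150*I*√2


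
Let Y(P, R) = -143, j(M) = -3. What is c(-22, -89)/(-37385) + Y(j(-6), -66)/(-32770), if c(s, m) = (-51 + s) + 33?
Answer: 1331371/245021290 ≈ 0.0054337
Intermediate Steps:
c(s, m) = -18 + s
c(-22, -89)/(-37385) + Y(j(-6), -66)/(-32770) = (-18 - 22)/(-37385) - 143/(-32770) = -40*(-1/37385) - 143*(-1/32770) = 8/7477 + 143/32770 = 1331371/245021290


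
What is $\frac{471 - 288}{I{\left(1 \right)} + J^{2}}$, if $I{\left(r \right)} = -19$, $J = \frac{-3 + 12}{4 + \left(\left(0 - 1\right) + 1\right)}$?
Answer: $- \frac{2928}{223} \approx -13.13$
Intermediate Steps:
$J = \frac{9}{4}$ ($J = \frac{9}{4 + \left(-1 + 1\right)} = \frac{9}{4 + 0} = \frac{9}{4} \approx 2.25$)
$\frac{471 - 288}{I{\left(1 \right)} + J^{2}} = \frac{471 - 288}{-19 + \left(\frac{9}{4}\right)^{2}} = \frac{183}{-19 + \frac{81}{16}} = \frac{183}{- \frac{223}{16}} = 183 \left(- \frac{16}{223}\right) = - \frac{2928}{223}$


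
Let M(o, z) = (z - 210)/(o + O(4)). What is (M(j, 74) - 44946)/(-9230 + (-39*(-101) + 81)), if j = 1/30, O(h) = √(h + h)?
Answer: 161781087/18753395 + 24480*√2/3750679 ≈ 8.6360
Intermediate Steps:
O(h) = √2*√h (O(h) = √(2*h) = √2*√h)
j = 1/30 ≈ 0.033333
M(o, z) = (-210 + z)/(o + 2*√2) (M(o, z) = (z - 210)/(o + √2*√4) = (-210 + z)/(o + √2*2) = (-210 + z)/(o + 2*√2))
(M(j, 74) - 44946)/(-9230 + (-39*(-101) + 81)) = ((-210 + 74)/(1/30 + 2*√2) - 44946)/(-9230 + (-39*(-101) + 81)) = (-136/(1/30 + 2*√2) - 44946)/(-9230 + (3939 + 81)) = (-136/(1/30 + 2*√2) - 44946)/(-9230 + 4020) = (-44946 - 136/(1/30 + 2*√2))/(-5210) = (-44946 - 136/(1/30 + 2*√2))*(-1/5210) = 22473/2605 + 68/(2605*(1/30 + 2*√2))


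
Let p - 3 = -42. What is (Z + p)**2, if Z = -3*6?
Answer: 3249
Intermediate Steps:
Z = -18
p = -39 (p = 3 - 42 = -39)
(Z + p)**2 = (-18 - 39)**2 = (-57)**2 = 3249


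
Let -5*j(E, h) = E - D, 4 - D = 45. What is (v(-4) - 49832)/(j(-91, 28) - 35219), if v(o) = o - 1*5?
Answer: 49841/35209 ≈ 1.4156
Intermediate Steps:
D = -41 (D = 4 - 1*45 = 4 - 45 = -41)
j(E, h) = -41/5 - E/5 (j(E, h) = -(E - 1*(-41))/5 = -(E + 41)/5 = -(41 + E)/5 = -41/5 - E/5)
v(o) = -5 + o (v(o) = o - 5 = -5 + o)
(v(-4) - 49832)/(j(-91, 28) - 35219) = ((-5 - 4) - 49832)/((-41/5 - 1/5*(-91)) - 35219) = (-9 - 49832)/((-41/5 + 91/5) - 35219) = -49841/(10 - 35219) = -49841/(-35209) = -49841*(-1/35209) = 49841/35209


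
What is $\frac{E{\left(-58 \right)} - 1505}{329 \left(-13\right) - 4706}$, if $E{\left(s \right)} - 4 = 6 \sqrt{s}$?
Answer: $\frac{1501}{8983} - \frac{6 i \sqrt{58}}{8983} \approx 0.16709 - 0.0050868 i$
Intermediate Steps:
$E{\left(s \right)} = 4 + 6 \sqrt{s}$
$\frac{E{\left(-58 \right)} - 1505}{329 \left(-13\right) - 4706} = \frac{\left(4 + 6 \sqrt{-58}\right) - 1505}{329 \left(-13\right) - 4706} = \frac{\left(4 + 6 i \sqrt{58}\right) - 1505}{-4277 - 4706} = \frac{\left(4 + 6 i \sqrt{58}\right) - 1505}{-8983} = \left(-1501 + 6 i \sqrt{58}\right) \left(- \frac{1}{8983}\right) = \frac{1501}{8983} - \frac{6 i \sqrt{58}}{8983}$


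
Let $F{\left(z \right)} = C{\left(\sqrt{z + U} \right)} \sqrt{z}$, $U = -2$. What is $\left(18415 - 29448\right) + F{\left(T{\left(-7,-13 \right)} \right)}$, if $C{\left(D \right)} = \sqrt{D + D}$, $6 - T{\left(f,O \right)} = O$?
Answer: $-11033 + \sqrt[4]{17} \sqrt{38} \approx -11020.0$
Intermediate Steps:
$T{\left(f,O \right)} = 6 - O$
$C{\left(D \right)} = \sqrt{2} \sqrt{D}$ ($C{\left(D \right)} = \sqrt{2 D} = \sqrt{2} \sqrt{D}$)
$F{\left(z \right)} = \sqrt{2} \sqrt{z} \sqrt[4]{-2 + z}$ ($F{\left(z \right)} = \sqrt{2} \sqrt{\sqrt{z - 2}} \sqrt{z} = \sqrt{2} \sqrt{\sqrt{-2 + z}} \sqrt{z} = \sqrt{2} \sqrt[4]{-2 + z} \sqrt{z} = \sqrt{2} \sqrt{z} \sqrt[4]{-2 + z}$)
$\left(18415 - 29448\right) + F{\left(T{\left(-7,-13 \right)} \right)} = \left(18415 - 29448\right) + \sqrt{2} \sqrt{6 - -13} \sqrt[4]{-2 + \left(6 - -13\right)} = -11033 + \sqrt{2} \sqrt{6 + 13} \sqrt[4]{-2 + \left(6 + 13\right)} = -11033 + \sqrt{2} \sqrt{19} \sqrt[4]{-2 + 19} = -11033 + \sqrt{2} \sqrt{19} \sqrt[4]{17} = -11033 + \sqrt[4]{17} \sqrt{38}$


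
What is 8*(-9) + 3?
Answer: -69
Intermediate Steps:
8*(-9) + 3 = -72 + 3 = -69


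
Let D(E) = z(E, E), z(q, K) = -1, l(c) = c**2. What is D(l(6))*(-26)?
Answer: 26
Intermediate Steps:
D(E) = -1
D(l(6))*(-26) = -1*(-26) = 26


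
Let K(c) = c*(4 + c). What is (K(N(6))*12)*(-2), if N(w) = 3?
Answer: -504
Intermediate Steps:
(K(N(6))*12)*(-2) = ((3*(4 + 3))*12)*(-2) = ((3*7)*12)*(-2) = (21*12)*(-2) = 252*(-2) = -504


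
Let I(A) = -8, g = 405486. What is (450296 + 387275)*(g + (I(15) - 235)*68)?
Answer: 325783291302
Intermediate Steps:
(450296 + 387275)*(g + (I(15) - 235)*68) = (450296 + 387275)*(405486 + (-8 - 235)*68) = 837571*(405486 - 243*68) = 837571*(405486 - 16524) = 837571*388962 = 325783291302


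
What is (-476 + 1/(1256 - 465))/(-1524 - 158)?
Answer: 376515/1330462 ≈ 0.28300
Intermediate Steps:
(-476 + 1/(1256 - 465))/(-1524 - 158) = (-476 + 1/791)/(-1682) = (-476 + 1/791)*(-1/1682) = -376515/791*(-1/1682) = 376515/1330462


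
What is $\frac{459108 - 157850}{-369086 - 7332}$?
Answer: $- \frac{150629}{188209} \approx -0.80033$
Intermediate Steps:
$\frac{459108 - 157850}{-369086 - 7332} = \frac{301258}{-376418} = 301258 \left(- \frac{1}{376418}\right) = - \frac{150629}{188209}$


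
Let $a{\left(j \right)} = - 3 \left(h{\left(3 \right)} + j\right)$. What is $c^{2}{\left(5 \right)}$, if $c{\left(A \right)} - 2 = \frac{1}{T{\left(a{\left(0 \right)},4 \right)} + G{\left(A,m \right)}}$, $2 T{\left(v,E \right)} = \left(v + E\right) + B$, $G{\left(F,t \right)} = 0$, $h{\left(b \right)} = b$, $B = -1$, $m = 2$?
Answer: $\frac{25}{9} \approx 2.7778$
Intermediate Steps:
$a{\left(j \right)} = -9 - 3 j$ ($a{\left(j \right)} = - 3 \left(3 + j\right) = -9 - 3 j$)
$T{\left(v,E \right)} = - \frac{1}{2} + \frac{E}{2} + \frac{v}{2}$ ($T{\left(v,E \right)} = \frac{\left(v + E\right) - 1}{2} = \frac{\left(E + v\right) - 1}{2} = \frac{-1 + E + v}{2} = - \frac{1}{2} + \frac{E}{2} + \frac{v}{2}$)
$c{\left(A \right)} = \frac{5}{3}$ ($c{\left(A \right)} = 2 + \frac{1}{\left(- \frac{1}{2} + \frac{1}{2} \cdot 4 + \frac{-9 - 0}{2}\right) + 0} = 2 + \frac{1}{\left(- \frac{1}{2} + 2 + \frac{-9 + 0}{2}\right) + 0} = 2 + \frac{1}{\left(- \frac{1}{2} + 2 + \frac{1}{2} \left(-9\right)\right) + 0} = 2 + \frac{1}{\left(- \frac{1}{2} + 2 - \frac{9}{2}\right) + 0} = 2 + \frac{1}{-3 + 0} = 2 + \frac{1}{-3} = 2 - \frac{1}{3} = \frac{5}{3}$)
$c^{2}{\left(5 \right)} = \left(\frac{5}{3}\right)^{2} = \frac{25}{9}$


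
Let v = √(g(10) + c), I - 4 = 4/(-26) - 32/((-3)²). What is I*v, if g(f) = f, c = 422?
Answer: 136*√3/39 ≈ 6.0400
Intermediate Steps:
I = 34/117 (I = 4 + (4/(-26) - 32/((-3)²)) = 4 + (4*(-1/26) - 32/9) = 4 + (-2/13 - 32*⅑) = 4 + (-2/13 - 32/9) = 4 - 434/117 = 34/117 ≈ 0.29060)
v = 12*√3 (v = √(10 + 422) = √432 = 12*√3 ≈ 20.785)
I*v = 34*(12*√3)/117 = 136*√3/39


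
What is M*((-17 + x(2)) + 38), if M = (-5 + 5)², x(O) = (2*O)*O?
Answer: 0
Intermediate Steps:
x(O) = 2*O²
M = 0 (M = 0² = 0)
M*((-17 + x(2)) + 38) = 0*((-17 + 2*2²) + 38) = 0*((-17 + 2*4) + 38) = 0*((-17 + 8) + 38) = 0*(-9 + 38) = 0*29 = 0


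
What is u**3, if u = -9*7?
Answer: -250047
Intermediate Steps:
u = -63
u**3 = (-63)**3 = -250047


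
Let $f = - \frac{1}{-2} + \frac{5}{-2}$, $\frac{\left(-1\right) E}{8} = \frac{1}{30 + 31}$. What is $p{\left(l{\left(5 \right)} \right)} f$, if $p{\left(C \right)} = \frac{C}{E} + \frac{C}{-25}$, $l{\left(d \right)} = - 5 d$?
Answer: $- \frac{1533}{4} \approx -383.25$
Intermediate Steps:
$E = - \frac{8}{61}$ ($E = - \frac{8}{30 + 31} = - \frac{8}{61} \approx -0.13115$)
$p{\left(C \right)} = - \frac{1533 C}{200}$ ($p{\left(C \right)} = \frac{C}{- \frac{8}{61}} + \frac{C}{-25} = C \left(- \frac{61}{8}\right) + C \left(- \frac{1}{25}\right) = - \frac{61 C}{8} - \frac{C}{25} = - \frac{1533 C}{200}$)
$f = -2$ ($f = \left(-1\right) \left(- \frac{1}{2}\right) + 5 \left(- \frac{1}{2}\right) = \frac{1}{2} - \frac{5}{2} = -2$)
$p{\left(l{\left(5 \right)} \right)} f = - \frac{1533 \left(\left(-5\right) 5\right)}{200} \left(-2\right) = \left(- \frac{1533}{200}\right) \left(-25\right) \left(-2\right) = \frac{1533}{8} \left(-2\right) = - \frac{1533}{4}$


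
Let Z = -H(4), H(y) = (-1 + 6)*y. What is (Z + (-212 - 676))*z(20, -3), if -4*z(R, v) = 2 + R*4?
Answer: 18614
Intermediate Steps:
z(R, v) = -½ - R (z(R, v) = -(2 + R*4)/4 = -(2 + 4*R)/4 = -½ - R)
H(y) = 5*y
Z = -20 (Z = -5*4 = -1*20 = -20)
(Z + (-212 - 676))*z(20, -3) = (-20 + (-212 - 676))*(-½ - 1*20) = (-20 - 888)*(-½ - 20) = -908*(-41/2) = 18614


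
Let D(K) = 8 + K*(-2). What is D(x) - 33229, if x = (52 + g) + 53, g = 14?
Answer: -33459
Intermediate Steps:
x = 119 (x = (52 + 14) + 53 = 66 + 53 = 119)
D(K) = 8 - 2*K
D(x) - 33229 = (8 - 2*119) - 33229 = (8 - 238) - 33229 = -230 - 33229 = -33459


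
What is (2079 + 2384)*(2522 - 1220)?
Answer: 5810826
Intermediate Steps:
(2079 + 2384)*(2522 - 1220) = 4463*1302 = 5810826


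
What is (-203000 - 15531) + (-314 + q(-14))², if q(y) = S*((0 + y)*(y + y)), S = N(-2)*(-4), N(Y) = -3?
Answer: 19053569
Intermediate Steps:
S = 12 (S = -3*(-4) = 12)
q(y) = 24*y² (q(y) = 12*((0 + y)*(y + y)) = 12*(y*(2*y)) = 12*(2*y²) = 24*y²)
(-203000 - 15531) + (-314 + q(-14))² = (-203000 - 15531) + (-314 + 24*(-14)²)² = -218531 + (-314 + 24*196)² = -218531 + (-314 + 4704)² = -218531 + 4390² = -218531 + 19272100 = 19053569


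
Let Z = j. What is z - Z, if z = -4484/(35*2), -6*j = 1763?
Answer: 48253/210 ≈ 229.78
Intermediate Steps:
j = -1763/6 (j = -1/6*1763 = -1763/6 ≈ -293.83)
z = -2242/35 (z = -4484/70 = -4484*1/70 = -2242/35 ≈ -64.057)
Z = -1763/6 ≈ -293.83
z - Z = -2242/35 - 1*(-1763/6) = -2242/35 + 1763/6 = 48253/210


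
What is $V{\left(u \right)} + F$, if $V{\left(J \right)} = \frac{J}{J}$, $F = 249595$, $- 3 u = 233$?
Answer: $249596$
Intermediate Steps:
$u = - \frac{233}{3}$ ($u = \left(- \frac{1}{3}\right) 233 = - \frac{233}{3} \approx -77.667$)
$V{\left(J \right)} = 1$
$V{\left(u \right)} + F = 1 + 249595 = 249596$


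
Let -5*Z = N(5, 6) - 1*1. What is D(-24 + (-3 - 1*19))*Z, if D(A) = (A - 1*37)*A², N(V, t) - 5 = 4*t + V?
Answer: 5795724/5 ≈ 1.1591e+6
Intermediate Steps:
N(V, t) = 5 + V + 4*t (N(V, t) = 5 + (4*t + V) = 5 + (V + 4*t) = 5 + V + 4*t)
Z = -33/5 (Z = -((5 + 5 + 4*6) - 1*1)/5 = -((5 + 5 + 24) - 1)/5 = -(34 - 1)/5 = -⅕*33 = -33/5 ≈ -6.6000)
D(A) = A²*(-37 + A) (D(A) = (A - 37)*A² = (-37 + A)*A² = A²*(-37 + A))
D(-24 + (-3 - 1*19))*Z = ((-24 + (-3 - 1*19))²*(-37 + (-24 + (-3 - 1*19))))*(-33/5) = ((-24 + (-3 - 19))²*(-37 + (-24 + (-3 - 19))))*(-33/5) = ((-24 - 22)²*(-37 + (-24 - 22)))*(-33/5) = ((-46)²*(-37 - 46))*(-33/5) = (2116*(-83))*(-33/5) = -175628*(-33/5) = 5795724/5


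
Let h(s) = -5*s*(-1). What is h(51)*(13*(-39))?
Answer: -129285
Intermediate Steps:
h(s) = 5*s
h(51)*(13*(-39)) = (5*51)*(13*(-39)) = 255*(-507) = -129285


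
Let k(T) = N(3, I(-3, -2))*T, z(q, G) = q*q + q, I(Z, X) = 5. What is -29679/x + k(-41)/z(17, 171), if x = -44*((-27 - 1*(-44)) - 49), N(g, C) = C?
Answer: -4685207/215424 ≈ -21.749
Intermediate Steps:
z(q, G) = q + q**2 (z(q, G) = q**2 + q = q + q**2)
x = 1408 (x = -44*((-27 + 44) - 49) = -44*(17 - 49) = -44*(-32) = 1408)
k(T) = 5*T
-29679/x + k(-41)/z(17, 171) = -29679/1408 + (5*(-41))/((17*(1 + 17))) = -29679*1/1408 - 205/(17*18) = -29679/1408 - 205/306 = -4685207/215424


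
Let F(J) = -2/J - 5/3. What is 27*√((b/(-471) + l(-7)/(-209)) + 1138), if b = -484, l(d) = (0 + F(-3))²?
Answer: 9*√11037400719213/32813 ≈ 911.23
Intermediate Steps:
F(J) = -5/3 - 2/J (F(J) = -2/J - 5*⅓ = -2/J - 5/3 = -5/3 - 2/J)
l(d) = 1 (l(d) = (0 + (-5/3 - 2/(-3)))² = (0 + (-5/3 - 2*(-⅓)))² = (0 + (-5/3 + ⅔))² = (0 - 1)² = (-1)² = 1)
27*√((b/(-471) + l(-7)/(-209)) + 1138) = 27*√((-484/(-471) + 1/(-209)) + 1138) = 27*√((-484*(-1/471) + 1*(-1/209)) + 1138) = 27*√((484/471 - 1/209) + 1138) = 27*√(100685/98439 + 1138) = 27*√(112124267/98439) = 27*(√11037400719213/98439) = 9*√11037400719213/32813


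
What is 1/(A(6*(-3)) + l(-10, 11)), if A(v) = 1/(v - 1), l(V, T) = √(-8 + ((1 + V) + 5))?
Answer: -19/4333 - 722*I*√3/4333 ≈ -0.0043849 - 0.28861*I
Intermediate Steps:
l(V, T) = √(-2 + V) (l(V, T) = √(-8 + (6 + V)) = √(-2 + V))
A(v) = 1/(-1 + v)
1/(A(6*(-3)) + l(-10, 11)) = 1/(1/(-1 + 6*(-3)) + √(-2 - 10)) = 1/(1/(-1 - 18) + √(-12)) = 1/(1/(-19) + 2*I*√3) = 1/(-1/19 + 2*I*√3)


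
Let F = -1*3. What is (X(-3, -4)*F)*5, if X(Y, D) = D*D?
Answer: -240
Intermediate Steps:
X(Y, D) = D**2
F = -3
(X(-3, -4)*F)*5 = ((-4)**2*(-3))*5 = (16*(-3))*5 = -48*5 = -240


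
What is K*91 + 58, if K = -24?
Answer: -2126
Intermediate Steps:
K*91 + 58 = -24*91 + 58 = -2184 + 58 = -2126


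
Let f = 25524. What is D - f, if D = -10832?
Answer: -36356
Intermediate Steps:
D - f = -10832 - 1*25524 = -10832 - 25524 = -36356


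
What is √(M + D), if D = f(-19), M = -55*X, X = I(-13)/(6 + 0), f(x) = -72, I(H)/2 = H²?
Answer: I*√28533/3 ≈ 56.306*I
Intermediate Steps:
I(H) = 2*H²
X = 169/3 (X = (2*(-13)²)/(6 + 0) = (2*169)/6 = (⅙)*338 = 169/3 ≈ 56.333)
M = -9295/3 (M = -55*169/3 = -9295/3 ≈ -3098.3)
D = -72
√(M + D) = √(-9295/3 - 72) = √(-9511/3) = I*√28533/3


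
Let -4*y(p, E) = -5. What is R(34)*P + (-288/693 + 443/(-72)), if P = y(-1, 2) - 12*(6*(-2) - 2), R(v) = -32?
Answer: -30062719/5544 ≈ -5422.6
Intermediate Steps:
y(p, E) = 5/4 (y(p, E) = -¼*(-5) = 5/4)
P = 677/4 (P = 5/4 - 12*(6*(-2) - 2) = 5/4 - 12*(-12 - 2) = 5/4 - 12*(-14) = 5/4 + 168 = 677/4 ≈ 169.25)
R(34)*P + (-288/693 + 443/(-72)) = -32*677/4 + (-288/693 + 443/(-72)) = -5416 + (-288*1/693 + 443*(-1/72)) = -5416 + (-32/77 - 443/72) = -5416 - 36415/5544 = -30062719/5544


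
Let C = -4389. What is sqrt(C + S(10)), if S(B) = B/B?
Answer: 2*I*sqrt(1097) ≈ 66.242*I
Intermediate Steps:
S(B) = 1
sqrt(C + S(10)) = sqrt(-4389 + 1) = sqrt(-4388) = 2*I*sqrt(1097)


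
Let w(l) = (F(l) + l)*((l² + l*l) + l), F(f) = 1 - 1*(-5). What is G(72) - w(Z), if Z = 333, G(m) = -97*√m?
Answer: -75295629 - 582*√2 ≈ -7.5297e+7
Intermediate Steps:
F(f) = 6 (F(f) = 1 + 5 = 6)
w(l) = (6 + l)*(l + 2*l²) (w(l) = (6 + l)*((l² + l*l) + l) = (6 + l)*((l² + l²) + l) = (6 + l)*(2*l² + l) = (6 + l)*(l + 2*l²))
G(72) - w(Z) = -582*√2 - 333*(6 + 2*333² + 13*333) = -582*√2 - 333*(6 + 2*110889 + 4329) = -582*√2 - 333*(6 + 221778 + 4329) = -582*√2 - 333*226113 = -582*√2 - 1*75295629 = -582*√2 - 75295629 = -75295629 - 582*√2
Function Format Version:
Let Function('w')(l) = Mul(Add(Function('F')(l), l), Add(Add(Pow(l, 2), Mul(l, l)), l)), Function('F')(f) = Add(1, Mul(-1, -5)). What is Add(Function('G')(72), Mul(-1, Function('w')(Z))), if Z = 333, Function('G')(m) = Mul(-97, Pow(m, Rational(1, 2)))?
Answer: Add(-75295629, Mul(-582, Pow(2, Rational(1, 2)))) ≈ -7.5297e+7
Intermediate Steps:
Function('F')(f) = 6 (Function('F')(f) = Add(1, 5) = 6)
Function('w')(l) = Mul(Add(6, l), Add(l, Mul(2, Pow(l, 2)))) (Function('w')(l) = Mul(Add(6, l), Add(Add(Pow(l, 2), Mul(l, l)), l)) = Mul(Add(6, l), Add(Add(Pow(l, 2), Pow(l, 2)), l)) = Mul(Add(6, l), Add(Mul(2, Pow(l, 2)), l)) = Mul(Add(6, l), Add(l, Mul(2, Pow(l, 2)))))
Add(Function('G')(72), Mul(-1, Function('w')(Z))) = Add(Mul(-97, Pow(72, Rational(1, 2))), Mul(-1, Mul(333, Add(6, Mul(2, Pow(333, 2)), Mul(13, 333))))) = Add(Mul(-97, Mul(6, Pow(2, Rational(1, 2)))), Mul(-1, Mul(333, Add(6, Mul(2, 110889), 4329)))) = Add(Mul(-582, Pow(2, Rational(1, 2))), Mul(-1, Mul(333, Add(6, 221778, 4329)))) = Add(Mul(-582, Pow(2, Rational(1, 2))), Mul(-1, Mul(333, 226113))) = Add(Mul(-582, Pow(2, Rational(1, 2))), Mul(-1, 75295629)) = Add(Mul(-582, Pow(2, Rational(1, 2))), -75295629) = Add(-75295629, Mul(-582, Pow(2, Rational(1, 2))))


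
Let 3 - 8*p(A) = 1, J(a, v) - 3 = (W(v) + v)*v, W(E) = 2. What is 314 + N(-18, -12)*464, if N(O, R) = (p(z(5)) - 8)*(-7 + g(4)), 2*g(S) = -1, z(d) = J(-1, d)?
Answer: 27284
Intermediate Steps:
J(a, v) = 3 + v*(2 + v) (J(a, v) = 3 + (2 + v)*v = 3 + v*(2 + v))
z(d) = 3 + d² + 2*d
g(S) = -½ (g(S) = (½)*(-1) = -½)
p(A) = ¼ (p(A) = 3/8 - ⅛*1 = 3/8 - ⅛ = ¼)
N(O, R) = 465/8 (N(O, R) = (¼ - 8)*(-7 - ½) = -31/4*(-15/2) = 465/8)
314 + N(-18, -12)*464 = 314 + (465/8)*464 = 314 + 26970 = 27284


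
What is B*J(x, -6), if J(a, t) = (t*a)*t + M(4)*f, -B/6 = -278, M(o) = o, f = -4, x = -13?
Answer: -807312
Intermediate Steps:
B = 1668 (B = -6*(-278) = 1668)
J(a, t) = -16 + a*t² (J(a, t) = (t*a)*t + 4*(-4) = (a*t)*t - 16 = a*t² - 16 = -16 + a*t²)
B*J(x, -6) = 1668*(-16 - 13*(-6)²) = 1668*(-16 - 13*36) = 1668*(-16 - 468) = 1668*(-484) = -807312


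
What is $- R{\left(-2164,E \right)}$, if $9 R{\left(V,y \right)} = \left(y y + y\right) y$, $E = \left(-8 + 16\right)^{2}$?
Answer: $- \frac{266240}{9} \approx -29582.0$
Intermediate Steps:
$E = 64$ ($E = 8^{2} = 64$)
$R{\left(V,y \right)} = \frac{y \left(y + y^{2}\right)}{9}$ ($R{\left(V,y \right)} = \frac{\left(y y + y\right) y}{9} = \frac{\left(y^{2} + y\right) y}{9} = \frac{\left(y + y^{2}\right) y}{9} = \frac{y \left(y + y^{2}\right)}{9}$)
$- R{\left(-2164,E \right)} = - \frac{64^{2} \left(1 + 64\right)}{9} = - \frac{4096 \cdot 65}{9} = \left(-1\right) \frac{266240}{9} = - \frac{266240}{9}$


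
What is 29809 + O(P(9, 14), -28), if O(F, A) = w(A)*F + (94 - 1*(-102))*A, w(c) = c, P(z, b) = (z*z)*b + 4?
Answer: -7543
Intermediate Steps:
P(z, b) = 4 + b*z² (P(z, b) = z²*b + 4 = b*z² + 4 = 4 + b*z²)
O(F, A) = 196*A + A*F (O(F, A) = A*F + (94 - 1*(-102))*A = A*F + (94 + 102)*A = A*F + 196*A = 196*A + A*F)
29809 + O(P(9, 14), -28) = 29809 - 28*(196 + (4 + 14*9²)) = 29809 - 28*(196 + (4 + 14*81)) = 29809 - 28*(196 + (4 + 1134)) = 29809 - 28*(196 + 1138) = 29809 - 28*1334 = 29809 - 37352 = -7543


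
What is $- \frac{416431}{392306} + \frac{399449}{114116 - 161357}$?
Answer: $- \frac{176378856265}{18532927746} \approx -9.5171$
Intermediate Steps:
$- \frac{416431}{392306} + \frac{399449}{114116 - 161357} = \left(-416431\right) \frac{1}{392306} + \frac{399449}{-47241} = - \frac{416431}{392306} + 399449 \left(- \frac{1}{47241}\right) = - \frac{416431}{392306} - \frac{399449}{47241} = - \frac{176378856265}{18532927746}$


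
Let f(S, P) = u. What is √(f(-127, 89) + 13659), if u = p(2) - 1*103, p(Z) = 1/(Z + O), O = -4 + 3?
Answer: √13557 ≈ 116.43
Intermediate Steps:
O = -1
p(Z) = 1/(-1 + Z) (p(Z) = 1/(Z - 1) = 1/(-1 + Z))
u = -102 (u = 1/(-1 + 2) - 1*103 = 1/1 - 103 = 1 - 103 = -102)
f(S, P) = -102
√(f(-127, 89) + 13659) = √(-102 + 13659) = √13557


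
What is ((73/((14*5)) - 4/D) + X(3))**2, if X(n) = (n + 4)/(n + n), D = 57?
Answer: 18215824/3980025 ≈ 4.5768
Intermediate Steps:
X(n) = (4 + n)/(2*n) (X(n) = (4 + n)/((2*n)) = (4 + n)*(1/(2*n)) = (4 + n)/(2*n))
((73/((14*5)) - 4/D) + X(3))**2 = ((73/((14*5)) - 4/57) + (1/2)*(4 + 3)/3)**2 = ((73/70 - 4*1/57) + (1/2)*(1/3)*7)**2 = ((73*(1/70) - 4/57) + 7/6)**2 = ((73/70 - 4/57) + 7/6)**2 = (3881/3990 + 7/6)**2 = (4268/1995)**2 = 18215824/3980025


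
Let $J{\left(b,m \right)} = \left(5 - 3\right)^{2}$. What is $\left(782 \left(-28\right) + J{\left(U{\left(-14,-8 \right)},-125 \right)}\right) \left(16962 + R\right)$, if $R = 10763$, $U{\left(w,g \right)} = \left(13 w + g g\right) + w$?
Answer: $-606955700$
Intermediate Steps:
$U{\left(w,g \right)} = g^{2} + 14 w$ ($U{\left(w,g \right)} = \left(13 w + g^{2}\right) + w = \left(g^{2} + 13 w\right) + w = g^{2} + 14 w$)
$J{\left(b,m \right)} = 4$ ($J{\left(b,m \right)} = 2^{2} = 4$)
$\left(782 \left(-28\right) + J{\left(U{\left(-14,-8 \right)},-125 \right)}\right) \left(16962 + R\right) = \left(782 \left(-28\right) + 4\right) \left(16962 + 10763\right) = \left(-21896 + 4\right) 27725 = \left(-21892\right) 27725 = -606955700$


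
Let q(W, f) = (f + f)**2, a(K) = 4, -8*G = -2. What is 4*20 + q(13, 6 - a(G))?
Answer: 96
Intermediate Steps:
G = 1/4 (G = -1/8*(-2) = 1/4 ≈ 0.25000)
q(W, f) = 4*f**2 (q(W, f) = (2*f)**2 = 4*f**2)
4*20 + q(13, 6 - a(G)) = 4*20 + 4*(6 - 1*4)**2 = 80 + 4*(6 - 4)**2 = 80 + 4*2**2 = 80 + 4*4 = 80 + 16 = 96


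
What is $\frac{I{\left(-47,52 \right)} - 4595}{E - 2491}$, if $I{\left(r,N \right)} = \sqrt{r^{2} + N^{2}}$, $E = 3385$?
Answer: $- \frac{4595}{894} + \frac{17 \sqrt{17}}{894} \approx -5.0614$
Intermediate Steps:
$I{\left(r,N \right)} = \sqrt{N^{2} + r^{2}}$
$\frac{I{\left(-47,52 \right)} - 4595}{E - 2491} = \frac{\sqrt{52^{2} + \left(-47\right)^{2}} - 4595}{3385 - 2491} = \frac{\sqrt{2704 + 2209} - 4595}{894} = \left(\sqrt{4913} - 4595\right) \frac{1}{894} = \left(17 \sqrt{17} - 4595\right) \frac{1}{894} = \left(-4595 + 17 \sqrt{17}\right) \frac{1}{894} = - \frac{4595}{894} + \frac{17 \sqrt{17}}{894}$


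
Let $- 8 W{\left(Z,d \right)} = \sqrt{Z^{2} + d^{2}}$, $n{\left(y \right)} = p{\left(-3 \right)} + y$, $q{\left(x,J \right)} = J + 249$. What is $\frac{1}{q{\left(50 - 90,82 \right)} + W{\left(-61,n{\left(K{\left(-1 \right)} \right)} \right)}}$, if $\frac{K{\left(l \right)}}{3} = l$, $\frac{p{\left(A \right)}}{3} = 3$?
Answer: $\frac{21184}{7008147} + \frac{136 \sqrt{13}}{7008147} \approx 0.0030927$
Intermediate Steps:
$p{\left(A \right)} = 9$ ($p{\left(A \right)} = 3 \cdot 3 = 9$)
$K{\left(l \right)} = 3 l$
$q{\left(x,J \right)} = 249 + J$
$n{\left(y \right)} = 9 + y$
$W{\left(Z,d \right)} = - \frac{\sqrt{Z^{2} + d^{2}}}{8}$
$\frac{1}{q{\left(50 - 90,82 \right)} + W{\left(-61,n{\left(K{\left(-1 \right)} \right)} \right)}} = \frac{1}{\left(249 + 82\right) - \frac{\sqrt{\left(-61\right)^{2} + \left(9 + 3 \left(-1\right)\right)^{2}}}{8}} = \frac{1}{331 - \frac{\sqrt{3721 + \left(9 - 3\right)^{2}}}{8}} = \frac{1}{331 - \frac{\sqrt{3721 + 6^{2}}}{8}} = \frac{1}{331 - \frac{\sqrt{3721 + 36}}{8}} = \frac{1}{331 - \frac{\sqrt{3757}}{8}} = \frac{1}{331 - \frac{17 \sqrt{13}}{8}}$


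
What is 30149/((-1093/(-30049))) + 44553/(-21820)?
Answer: 19767721411391/23849260 ≈ 8.2886e+5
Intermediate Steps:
30149/((-1093/(-30049))) + 44553/(-21820) = 30149/((-1093*(-1/30049))) + 44553*(-1/21820) = 30149/(1093/30049) - 44553/21820 = 30149*(30049/1093) - 44553/21820 = 905947301/1093 - 44553/21820 = 19767721411391/23849260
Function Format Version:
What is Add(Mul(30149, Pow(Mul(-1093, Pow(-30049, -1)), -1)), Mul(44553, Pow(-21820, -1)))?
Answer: Rational(19767721411391, 23849260) ≈ 8.2886e+5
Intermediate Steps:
Add(Mul(30149, Pow(Mul(-1093, Pow(-30049, -1)), -1)), Mul(44553, Pow(-21820, -1))) = Add(Mul(30149, Pow(Mul(-1093, Rational(-1, 30049)), -1)), Mul(44553, Rational(-1, 21820))) = Add(Mul(30149, Pow(Rational(1093, 30049), -1)), Rational(-44553, 21820)) = Add(Mul(30149, Rational(30049, 1093)), Rational(-44553, 21820)) = Add(Rational(905947301, 1093), Rational(-44553, 21820)) = Rational(19767721411391, 23849260)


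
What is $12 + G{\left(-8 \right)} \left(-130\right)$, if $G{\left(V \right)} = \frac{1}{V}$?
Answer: $\frac{113}{4} \approx 28.25$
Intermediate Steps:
$12 + G{\left(-8 \right)} \left(-130\right) = 12 + \frac{1}{-8} \left(-130\right) = 12 - - \frac{65}{4} = 12 + \frac{65}{4} = \frac{113}{4}$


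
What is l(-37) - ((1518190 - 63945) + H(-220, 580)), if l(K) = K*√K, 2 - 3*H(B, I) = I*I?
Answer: -4026337/3 - 37*I*√37 ≈ -1.3421e+6 - 225.06*I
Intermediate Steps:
H(B, I) = ⅔ - I²/3 (H(B, I) = ⅔ - I*I/3 = ⅔ - I²/3)
l(K) = K^(3/2)
l(-37) - ((1518190 - 63945) + H(-220, 580)) = (-37)^(3/2) - ((1518190 - 63945) + (⅔ - ⅓*580²)) = -37*I*√37 - (1454245 + (⅔ - ⅓*336400)) = -37*I*√37 - (1454245 + (⅔ - 336400/3)) = -37*I*√37 - (1454245 - 336398/3) = -37*I*√37 - 1*4026337/3 = -37*I*√37 - 4026337/3 = -4026337/3 - 37*I*√37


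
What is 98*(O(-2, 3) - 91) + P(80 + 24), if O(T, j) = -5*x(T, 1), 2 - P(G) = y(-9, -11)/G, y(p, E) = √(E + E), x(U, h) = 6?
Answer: -11856 - I*√22/104 ≈ -11856.0 - 0.0451*I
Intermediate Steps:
y(p, E) = √2*√E (y(p, E) = √(2*E) = √2*√E)
P(G) = 2 - I*√22/G (P(G) = 2 - √2*√(-11)/G = 2 - √2*(I*√11)/G = 2 - I*√22/G)
O(T, j) = -30 (O(T, j) = -5*6 = -30)
98*(O(-2, 3) - 91) + P(80 + 24) = 98*(-30 - 91) + (2 - I*√22/(80 + 24)) = 98*(-121) + (2 - 1*I*√22/104) = -11858 + (2 - 1*I*√22*1/104) = -11858 + (2 - I*√22/104) = -11856 - I*√22/104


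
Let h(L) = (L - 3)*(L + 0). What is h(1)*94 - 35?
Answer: -223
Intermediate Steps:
h(L) = L*(-3 + L) (h(L) = (-3 + L)*L = L*(-3 + L))
h(1)*94 - 35 = (1*(-3 + 1))*94 - 35 = (1*(-2))*94 - 35 = -2*94 - 35 = -188 - 35 = -223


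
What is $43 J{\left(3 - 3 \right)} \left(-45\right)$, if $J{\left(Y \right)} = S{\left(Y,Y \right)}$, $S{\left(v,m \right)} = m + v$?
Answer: $0$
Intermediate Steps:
$J{\left(Y \right)} = 2 Y$ ($J{\left(Y \right)} = Y + Y = 2 Y$)
$43 J{\left(3 - 3 \right)} \left(-45\right) = 43 \cdot 2 \left(3 - 3\right) \left(-45\right) = 43 \cdot 2 \cdot 0 \left(-45\right) = 43 \cdot 0 \left(-45\right) = 0 \left(-45\right) = 0$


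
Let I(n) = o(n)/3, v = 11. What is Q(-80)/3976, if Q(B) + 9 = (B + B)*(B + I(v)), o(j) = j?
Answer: 36613/11928 ≈ 3.0695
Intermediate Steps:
I(n) = n/3
Q(B) = -9 + 2*B*(11/3 + B) (Q(B) = -9 + (B + B)*(B + (⅓)*11) = -9 + (2*B)*(B + 11/3) = -9 + (2*B)*(11/3 + B) = -9 + 2*B*(11/3 + B))
Q(-80)/3976 = (-9 + 2*(-80)² + (22/3)*(-80))/3976 = (-9 + 2*6400 - 1760/3)*(1/3976) = (-9 + 12800 - 1760/3)*(1/3976) = (36613/3)*(1/3976) = 36613/11928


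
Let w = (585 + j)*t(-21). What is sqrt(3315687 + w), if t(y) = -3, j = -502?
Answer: 21*sqrt(7518) ≈ 1820.8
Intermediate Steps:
w = -249 (w = (585 - 502)*(-3) = 83*(-3) = -249)
sqrt(3315687 + w) = sqrt(3315687 - 249) = sqrt(3315438) = 21*sqrt(7518)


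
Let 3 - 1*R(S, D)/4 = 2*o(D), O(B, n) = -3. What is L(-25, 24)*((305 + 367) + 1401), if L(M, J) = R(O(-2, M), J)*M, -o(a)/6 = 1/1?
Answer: -3109500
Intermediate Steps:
o(a) = -6 (o(a) = -6/1 = -6*1 = -6)
R(S, D) = 60 (R(S, D) = 12 - 8*(-6) = 12 - 4*(-12) = 12 + 48 = 60)
L(M, J) = 60*M
L(-25, 24)*((305 + 367) + 1401) = (60*(-25))*((305 + 367) + 1401) = -1500*(672 + 1401) = -1500*2073 = -3109500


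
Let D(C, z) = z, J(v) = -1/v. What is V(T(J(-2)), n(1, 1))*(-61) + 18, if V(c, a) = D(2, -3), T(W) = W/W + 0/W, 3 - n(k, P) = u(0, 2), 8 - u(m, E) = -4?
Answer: 201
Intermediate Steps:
u(m, E) = 12 (u(m, E) = 8 - 1*(-4) = 8 + 4 = 12)
n(k, P) = -9 (n(k, P) = 3 - 1*12 = 3 - 12 = -9)
T(W) = 1 (T(W) = 1 + 0 = 1)
V(c, a) = -3
V(T(J(-2)), n(1, 1))*(-61) + 18 = -3*(-61) + 18 = 183 + 18 = 201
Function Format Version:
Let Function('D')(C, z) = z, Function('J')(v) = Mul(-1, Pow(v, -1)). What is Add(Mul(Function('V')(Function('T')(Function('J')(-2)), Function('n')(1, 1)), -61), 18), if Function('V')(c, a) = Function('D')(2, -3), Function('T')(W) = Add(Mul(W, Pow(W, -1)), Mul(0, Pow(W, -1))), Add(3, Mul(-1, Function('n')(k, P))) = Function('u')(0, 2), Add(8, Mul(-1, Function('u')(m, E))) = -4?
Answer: 201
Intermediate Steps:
Function('u')(m, E) = 12 (Function('u')(m, E) = Add(8, Mul(-1, -4)) = Add(8, 4) = 12)
Function('n')(k, P) = -9 (Function('n')(k, P) = Add(3, Mul(-1, 12)) = Add(3, -12) = -9)
Function('T')(W) = 1 (Function('T')(W) = Add(1, 0) = 1)
Function('V')(c, a) = -3
Add(Mul(Function('V')(Function('T')(Function('J')(-2)), Function('n')(1, 1)), -61), 18) = Add(Mul(-3, -61), 18) = Add(183, 18) = 201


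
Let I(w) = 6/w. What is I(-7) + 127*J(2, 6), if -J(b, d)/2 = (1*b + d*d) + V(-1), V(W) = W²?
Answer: -69348/7 ≈ -9906.9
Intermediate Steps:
J(b, d) = -2 - 2*b - 2*d² (J(b, d) = -2*((1*b + d*d) + (-1)²) = -2*((b + d²) + 1) = -2*(1 + b + d²) = -2 - 2*b - 2*d²)
I(-7) + 127*J(2, 6) = 6/(-7) + 127*(-2 - 2*2 - 2*6²) = 6*(-⅐) + 127*(-2 - 4 - 2*36) = -6/7 + 127*(-2 - 4 - 72) = -6/7 + 127*(-78) = -6/7 - 9906 = -69348/7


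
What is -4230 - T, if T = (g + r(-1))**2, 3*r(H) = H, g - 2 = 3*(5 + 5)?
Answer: -47095/9 ≈ -5232.8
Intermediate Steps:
g = 32 (g = 2 + 3*(5 + 5) = 2 + 3*10 = 2 + 30 = 32)
r(H) = H/3
T = 9025/9 (T = (32 + (1/3)*(-1))**2 = (32 - 1/3)**2 = (95/3)**2 = 9025/9 ≈ 1002.8)
-4230 - T = -4230 - 1*9025/9 = -4230 - 9025/9 = -47095/9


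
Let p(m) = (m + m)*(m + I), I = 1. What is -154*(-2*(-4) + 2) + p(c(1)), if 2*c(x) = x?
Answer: -3077/2 ≈ -1538.5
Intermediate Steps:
c(x) = x/2
p(m) = 2*m*(1 + m) (p(m) = (m + m)*(m + 1) = (2*m)*(1 + m) = 2*m*(1 + m))
-154*(-2*(-4) + 2) + p(c(1)) = -154*(-2*(-4) + 2) + 2*((1/2)*1)*(1 + (1/2)*1) = -154*(8 + 2) + 2*(1/2)*(1 + 1/2) = -154*10 + 2*(1/2)*(3/2) = -1540 + 3/2 = -3077/2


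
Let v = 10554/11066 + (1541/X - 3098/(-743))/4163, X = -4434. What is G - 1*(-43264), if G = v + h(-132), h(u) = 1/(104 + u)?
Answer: 45963756331237741705/1062379347093372 ≈ 43265.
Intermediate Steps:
v = 72442907831039/75884239078098 (v = 10554/11066 + (1541/(-4434) - 3098/(-743))/4163 = 10554*(1/11066) + (1541*(-1/4434) - 3098*(-1/743))*(1/4163) = 5277/5533 + (-1541/4434 + 3098/743)*(1/4163) = 5277/5533 + (12591569/3294462)*(1/4163) = 5277/5533 + 12591569/13714845306 = 72442907831039/75884239078098 ≈ 0.95465)
G = 976258590095497/1062379347093372 (G = 72442907831039/75884239078098 + 1/(104 - 132) = 72442907831039/75884239078098 + 1/(-28) = 72442907831039/75884239078098 - 1/28 = 976258590095497/1062379347093372 ≈ 0.91894)
G - 1*(-43264) = 976258590095497/1062379347093372 - 1*(-43264) = 976258590095497/1062379347093372 + 43264 = 45963756331237741705/1062379347093372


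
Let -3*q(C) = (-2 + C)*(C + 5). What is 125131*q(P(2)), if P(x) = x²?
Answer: -750786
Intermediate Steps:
q(C) = -(-2 + C)*(5 + C)/3 (q(C) = -(-2 + C)*(C + 5)/3 = -(-2 + C)*(5 + C)/3)
125131*q(P(2)) = 125131*(10/3 - 1*2² - (2²)²/3) = 125131*(10/3 - 1*4 - ⅓*4²) = 125131*(10/3 - 4 - ⅓*16) = 125131*(10/3 - 4 - 16/3) = 125131*(-6) = -750786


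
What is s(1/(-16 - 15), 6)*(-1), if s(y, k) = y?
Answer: 1/31 ≈ 0.032258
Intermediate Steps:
s(1/(-16 - 15), 6)*(-1) = -1/(-16 - 15) = -1/(-31) = -1/31*(-1) = 1/31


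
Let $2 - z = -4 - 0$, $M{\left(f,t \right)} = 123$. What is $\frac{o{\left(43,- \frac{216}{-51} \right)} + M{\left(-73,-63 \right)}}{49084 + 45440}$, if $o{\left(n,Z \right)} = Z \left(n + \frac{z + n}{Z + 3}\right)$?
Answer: $\frac{77553}{21961076} \approx 0.0035314$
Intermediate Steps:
$z = 6$ ($z = 2 - \left(-4 - 0\right) = 2 - \left(-4 + 0\right) = 2 - -4 = 2 + 4 = 6$)
$o{\left(n,Z \right)} = Z \left(n + \frac{6 + n}{3 + Z}\right)$ ($o{\left(n,Z \right)} = Z \left(n + \frac{6 + n}{Z + 3}\right) = Z \left(n + \frac{6 + n}{3 + Z}\right)$)
$\frac{o{\left(43,- \frac{216}{-51} \right)} + M{\left(-73,-63 \right)}}{49084 + 45440} = \frac{\frac{- \frac{216}{-51} \left(6 + 4 \cdot 43 + - \frac{216}{-51} \cdot 43\right)}{3 - \frac{216}{-51}} + 123}{49084 + 45440} = \frac{\frac{\left(-216\right) \left(- \frac{1}{51}\right) \left(6 + 172 + \left(-216\right) \left(- \frac{1}{51}\right) 43\right)}{3 - - \frac{72}{17}} + 123}{94524} = \left(\frac{72 \left(6 + 172 + \frac{72}{17} \cdot 43\right)}{17 \left(3 + \frac{72}{17}\right)} + 123\right) \frac{1}{94524} = \left(\frac{72 \left(6 + 172 + \frac{3096}{17}\right)}{17 \cdot \frac{123}{17}} + 123\right) \frac{1}{94524} = \left(\frac{72}{17} \cdot \frac{17}{123} \cdot \frac{6122}{17} + 123\right) \frac{1}{94524} = \left(\frac{146928}{697} + 123\right) \frac{1}{94524} = \frac{232659}{697} \cdot \frac{1}{94524} = \frac{77553}{21961076}$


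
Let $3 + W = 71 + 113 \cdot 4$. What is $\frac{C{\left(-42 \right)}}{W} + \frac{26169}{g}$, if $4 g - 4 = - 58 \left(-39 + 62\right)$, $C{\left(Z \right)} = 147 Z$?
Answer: $- \frac{3132147}{34580} \approx -90.577$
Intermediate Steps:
$g = - \frac{665}{2}$ ($g = 1 + \frac{\left(-58\right) \left(-39 + 62\right)}{4} = 1 + \frac{\left(-58\right) 23}{4} = 1 + \frac{1}{4} \left(-1334\right) = 1 - \frac{667}{2} = - \frac{665}{2} \approx -332.5$)
$W = 520$ ($W = -3 + \left(71 + 113 \cdot 4\right) = -3 + \left(71 + 452\right) = -3 + 523 = 520$)
$\frac{C{\left(-42 \right)}}{W} + \frac{26169}{g} = \frac{147 \left(-42\right)}{520} + \frac{26169}{- \frac{665}{2}} = \left(-6174\right) \frac{1}{520} + 26169 \left(- \frac{2}{665}\right) = - \frac{3087}{260} - \frac{52338}{665} = - \frac{3132147}{34580}$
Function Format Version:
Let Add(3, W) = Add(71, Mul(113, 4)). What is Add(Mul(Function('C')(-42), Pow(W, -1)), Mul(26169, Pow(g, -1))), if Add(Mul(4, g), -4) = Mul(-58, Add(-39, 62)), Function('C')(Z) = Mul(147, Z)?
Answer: Rational(-3132147, 34580) ≈ -90.577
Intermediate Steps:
g = Rational(-665, 2) (g = Add(1, Mul(Rational(1, 4), Mul(-58, Add(-39, 62)))) = Add(1, Mul(Rational(1, 4), Mul(-58, 23))) = Add(1, Mul(Rational(1, 4), -1334)) = Add(1, Rational(-667, 2)) = Rational(-665, 2) ≈ -332.50)
W = 520 (W = Add(-3, Add(71, Mul(113, 4))) = Add(-3, Add(71, 452)) = Add(-3, 523) = 520)
Add(Mul(Function('C')(-42), Pow(W, -1)), Mul(26169, Pow(g, -1))) = Add(Mul(Mul(147, -42), Pow(520, -1)), Mul(26169, Pow(Rational(-665, 2), -1))) = Add(Mul(-6174, Rational(1, 520)), Mul(26169, Rational(-2, 665))) = Add(Rational(-3087, 260), Rational(-52338, 665)) = Rational(-3132147, 34580)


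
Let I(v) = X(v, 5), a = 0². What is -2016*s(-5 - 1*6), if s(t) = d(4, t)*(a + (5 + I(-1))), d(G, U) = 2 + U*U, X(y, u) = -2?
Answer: -743904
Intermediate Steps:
a = 0
d(G, U) = 2 + U²
I(v) = -2
s(t) = 6 + 3*t² (s(t) = (2 + t²)*(0 + (5 - 2)) = (2 + t²)*(0 + 3) = (2 + t²)*3 = 6 + 3*t²)
-2016*s(-5 - 1*6) = -2016*(6 + 3*(-5 - 1*6)²) = -2016*(6 + 3*(-5 - 6)²) = -2016*(6 + 3*(-11)²) = -2016*(6 + 3*121) = -2016*(6 + 363) = -2016*369 = -9*82656 = -743904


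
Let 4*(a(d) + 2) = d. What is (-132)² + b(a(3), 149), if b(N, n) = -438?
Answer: 16986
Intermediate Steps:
a(d) = -2 + d/4
(-132)² + b(a(3), 149) = (-132)² - 438 = 17424 - 438 = 16986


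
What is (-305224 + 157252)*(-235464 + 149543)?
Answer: 12713902212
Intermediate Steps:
(-305224 + 157252)*(-235464 + 149543) = -147972*(-85921) = 12713902212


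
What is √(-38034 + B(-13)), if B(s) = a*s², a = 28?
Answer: I*√33302 ≈ 182.49*I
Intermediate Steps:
B(s) = 28*s²
√(-38034 + B(-13)) = √(-38034 + 28*(-13)²) = √(-38034 + 28*169) = √(-38034 + 4732) = √(-33302) = I*√33302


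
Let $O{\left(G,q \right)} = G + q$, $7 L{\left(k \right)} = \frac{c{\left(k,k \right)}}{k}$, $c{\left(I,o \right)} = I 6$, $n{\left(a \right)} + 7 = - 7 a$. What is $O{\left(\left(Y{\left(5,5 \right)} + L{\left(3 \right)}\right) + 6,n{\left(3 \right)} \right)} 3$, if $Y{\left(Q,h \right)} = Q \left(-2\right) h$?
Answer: $- \frac{1494}{7} \approx -213.43$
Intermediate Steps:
$n{\left(a \right)} = -7 - 7 a$
$c{\left(I,o \right)} = 6 I$
$L{\left(k \right)} = \frac{6}{7}$ ($L{\left(k \right)} = \frac{6 k \frac{1}{k}}{7} = \frac{1}{7} \cdot 6 = \frac{6}{7}$)
$Y{\left(Q,h \right)} = - 2 Q h$
$O{\left(\left(Y{\left(5,5 \right)} + L{\left(3 \right)}\right) + 6,n{\left(3 \right)} \right)} 3 = \left(\left(\left(\left(-2\right) 5 \cdot 5 + \frac{6}{7}\right) + 6\right) - 28\right) 3 = \left(\left(\left(-50 + \frac{6}{7}\right) + 6\right) - 28\right) 3 = \left(\left(- \frac{344}{7} + 6\right) - 28\right) 3 = \left(- \frac{302}{7} - 28\right) 3 = \left(- \frac{498}{7}\right) 3 = - \frac{1494}{7}$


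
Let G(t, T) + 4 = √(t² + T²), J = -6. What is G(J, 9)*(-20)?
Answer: 80 - 60*√13 ≈ -136.33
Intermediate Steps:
G(t, T) = -4 + √(T² + t²) (G(t, T) = -4 + √(t² + T²) = -4 + √(T² + t²))
G(J, 9)*(-20) = (-4 + √(9² + (-6)²))*(-20) = (-4 + √(81 + 36))*(-20) = (-4 + √117)*(-20) = (-4 + 3*√13)*(-20) = 80 - 60*√13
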